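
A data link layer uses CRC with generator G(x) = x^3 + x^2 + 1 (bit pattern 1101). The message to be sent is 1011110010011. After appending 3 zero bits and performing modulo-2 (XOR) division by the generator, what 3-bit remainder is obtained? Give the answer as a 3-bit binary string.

110

Append 3 zeros: 1011110010011000. Divide by 1101 (XOR where the leading bit is 1):
  pos 0: 1011 XOR 1101 = 0110
  pos 1: 1101 XOR 1101 = 0000
  pos 5: 1001 XOR 1101 = 0100
  pos 6: 1000 XOR 1101 = 0101
  pos 7: 1010 XOR 1101 = 0111
  pos 8: 1111 XOR 1101 = 0010
  pos 10: 1010 XOR 1101 = 0111
  pos 11: 1110 XOR 1101 = 0011
Remainder (last 3 bits) = 110. This is the CRC / FCS.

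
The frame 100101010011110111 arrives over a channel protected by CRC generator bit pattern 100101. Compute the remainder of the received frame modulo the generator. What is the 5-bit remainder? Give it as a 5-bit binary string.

11101

Modulo-2 division of 100101010011110111 by 100101:
  pos 0: 100101 XOR 100101 = 000000
  pos 7: 100111 XOR 100101 = 000010
  pos 11: 101011 XOR 100101 = 001110
Remainder = 11101 (nonzero — an error is detected).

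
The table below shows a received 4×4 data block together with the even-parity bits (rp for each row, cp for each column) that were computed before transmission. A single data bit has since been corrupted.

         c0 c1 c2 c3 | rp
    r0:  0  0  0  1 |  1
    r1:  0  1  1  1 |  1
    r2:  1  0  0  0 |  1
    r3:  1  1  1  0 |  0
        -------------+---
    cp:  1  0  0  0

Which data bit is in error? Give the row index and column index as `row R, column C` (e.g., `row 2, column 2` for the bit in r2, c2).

row 3, column 0

Recompute each row's even parity and compare to rp:
  r0: data parity 1, sent rp 1 → ok
  r1: data parity 1, sent rp 1 → ok
  r2: data parity 1, sent rp 1 → ok
  r3: data parity 1, sent rp 0 → mismatch
Recompute each column's even parity and compare to cp:
  c0: data parity 0, sent cp 1 → mismatch
  c1: data parity 0, sent cp 0 → ok
  c2: data parity 0, sent cp 0 → ok
  c3: data parity 0, sent cp 0 → ok
Exactly one row (r3) and one column (c0) fail → the flipped bit is at their intersection.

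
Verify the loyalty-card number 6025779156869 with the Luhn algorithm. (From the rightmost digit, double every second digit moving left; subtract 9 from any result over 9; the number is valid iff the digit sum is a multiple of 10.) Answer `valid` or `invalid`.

From the right, keep odd positions and double even positions (subtract 9 from any doubled value over 9):
  doubled (positions 2,4,...): 3 3 2 5 1 0 → sum 14
  kept (positions 1,3,...): 9 8 5 9 7 2 6 → sum 46
Total = 60.
60 mod 10 = 0, so the number is valid.

valid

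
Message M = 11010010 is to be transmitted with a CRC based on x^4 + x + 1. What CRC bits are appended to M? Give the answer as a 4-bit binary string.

Append 4 zeros: 110100100000. Divide by 10011 (XOR where the leading bit is 1):
  pos 0: 11010 XOR 10011 = 01001
  pos 1: 10010 XOR 10011 = 00001
  pos 5: 11000 XOR 10011 = 01011
  pos 6: 10110 XOR 10011 = 00101
Remainder (last 4 bits) = 1010. This is the CRC / FCS.

1010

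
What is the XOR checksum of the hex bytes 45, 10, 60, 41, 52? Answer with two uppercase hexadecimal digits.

XOR the bytes together:
  start with 0x45
  0x45 ⊕ 0x10 = 0x55
  0x55 ⊕ 0x60 = 0x35
  0x35 ⊕ 0x41 = 0x74
  0x74 ⊕ 0x52 = 0x26

26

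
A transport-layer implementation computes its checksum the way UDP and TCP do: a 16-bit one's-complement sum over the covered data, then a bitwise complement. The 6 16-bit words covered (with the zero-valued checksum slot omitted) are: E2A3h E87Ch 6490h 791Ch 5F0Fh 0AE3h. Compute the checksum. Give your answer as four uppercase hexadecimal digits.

One's-complement addition (fold any carry out of bit 15 back into bit 0):
  0xE2A3 + 0xE87C = 0x1CB1F → wrap carry → 0xCB20
  0xCB20 + 0x6490 = 0x12FB0 → wrap carry → 0x2FB1
  0x2FB1 + 0x791C = 0x0A8CD
  0xA8CD + 0x5F0F = 0x107DC → wrap carry → 0x07DD
  0x07DD + 0x0AE3 = 0x012C0
One's-complement sum = 0x12C0.
Checksum = ~0x12C0 & 0xFFFF = 0xED3F.

ED3F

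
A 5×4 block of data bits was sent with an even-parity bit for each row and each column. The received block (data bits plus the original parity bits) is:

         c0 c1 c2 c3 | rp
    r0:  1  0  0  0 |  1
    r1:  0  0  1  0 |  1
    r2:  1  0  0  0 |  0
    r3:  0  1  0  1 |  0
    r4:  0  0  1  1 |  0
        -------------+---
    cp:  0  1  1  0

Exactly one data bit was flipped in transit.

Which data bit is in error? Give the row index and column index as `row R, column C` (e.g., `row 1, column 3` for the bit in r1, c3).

row 2, column 2

Recompute each row's even parity and compare to rp:
  r0: data parity 1, sent rp 1 → ok
  r1: data parity 1, sent rp 1 → ok
  r2: data parity 1, sent rp 0 → mismatch
  r3: data parity 0, sent rp 0 → ok
  r4: data parity 0, sent rp 0 → ok
Recompute each column's even parity and compare to cp:
  c0: data parity 0, sent cp 0 → ok
  c1: data parity 1, sent cp 1 → ok
  c2: data parity 0, sent cp 1 → mismatch
  c3: data parity 0, sent cp 0 → ok
Exactly one row (r2) and one column (c2) fail → the flipped bit is at their intersection.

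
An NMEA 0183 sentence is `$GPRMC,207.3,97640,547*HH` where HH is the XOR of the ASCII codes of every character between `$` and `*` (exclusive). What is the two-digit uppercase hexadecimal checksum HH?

45

XOR the ASCII codes of the payload characters:
  'G' = 0x47 → acc = 0x47
  'P' = 0x50 → acc = 0x17
  'R' = 0x52 → acc = 0x45
  'M' = 0x4D → acc = 0x08
  'C' = 0x43 → acc = 0x4B
  ',' = 0x2C → acc = 0x67
  '2' = 0x32 → acc = 0x55
  '0' = 0x30 → acc = 0x65
  '7' = 0x37 → acc = 0x52
  '.' = 0x2E → acc = 0x7C
  '3' = 0x33 → acc = 0x4F
  ',' = 0x2C → acc = 0x63
  '9' = 0x39 → acc = 0x5A
  '7' = 0x37 → acc = 0x6D
  '6' = 0x36 → acc = 0x5B
  '4' = 0x34 → acc = 0x6F
  '0' = 0x30 → acc = 0x5F
  ',' = 0x2C → acc = 0x73
  '5' = 0x35 → acc = 0x46
  '4' = 0x34 → acc = 0x72
  '7' = 0x37 → acc = 0x45
Checksum = 0x45.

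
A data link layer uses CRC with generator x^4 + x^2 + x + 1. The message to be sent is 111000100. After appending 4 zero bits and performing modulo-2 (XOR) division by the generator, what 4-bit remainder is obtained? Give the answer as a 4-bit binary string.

Append 4 zeros: 1110001000000. Divide by 10111 (XOR where the leading bit is 1):
  pos 0: 11100 XOR 10111 = 01011
  pos 1: 10110 XOR 10111 = 00001
  pos 5: 11000 XOR 10111 = 01111
  pos 6: 11110 XOR 10111 = 01001
  pos 7: 10010 XOR 10111 = 00101
Remainder (last 4 bits) = 1010. This is the CRC / FCS.

1010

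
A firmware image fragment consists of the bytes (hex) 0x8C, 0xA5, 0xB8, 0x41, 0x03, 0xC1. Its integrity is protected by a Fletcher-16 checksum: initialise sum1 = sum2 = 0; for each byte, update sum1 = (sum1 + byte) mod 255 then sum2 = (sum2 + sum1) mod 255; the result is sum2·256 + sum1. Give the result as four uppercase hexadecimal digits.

Running sums (mod 255):
  after byte 0 (0x8C): sum1=140, sum2=140
  after byte 1 (0xA5): sum1=50, sum2=190
  after byte 2 (0xB8): sum1=234, sum2=169
  after byte 3 (0x41): sum1=44, sum2=213
  after byte 4 (0x03): sum1=47, sum2=5
  after byte 5 (0xC1): sum1=240, sum2=245
Checksum = sum2·256 + sum1 = 245·256 + 240 = 62960 = 0xF5F0.

F5F0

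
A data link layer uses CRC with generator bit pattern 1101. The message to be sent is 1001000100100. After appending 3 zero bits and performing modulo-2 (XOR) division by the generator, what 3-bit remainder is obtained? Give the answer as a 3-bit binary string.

000

Append 3 zeros: 1001000100100000. Divide by 1101 (XOR where the leading bit is 1):
  pos 0: 1001 XOR 1101 = 0100
  pos 1: 1000 XOR 1101 = 0101
  pos 2: 1010 XOR 1101 = 0111
  pos 3: 1110 XOR 1101 = 0011
  pos 5: 1110 XOR 1101 = 0011
  pos 7: 1101 XOR 1101 = 0000
Remainder (last 3 bits) = 000. This is the CRC / FCS.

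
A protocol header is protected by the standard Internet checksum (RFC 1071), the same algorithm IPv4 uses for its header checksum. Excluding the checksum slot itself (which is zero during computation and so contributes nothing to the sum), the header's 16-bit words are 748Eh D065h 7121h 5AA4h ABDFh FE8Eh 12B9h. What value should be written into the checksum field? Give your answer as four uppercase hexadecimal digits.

One's-complement addition (fold any carry out of bit 15 back into bit 0):
  0x748E + 0xD065 = 0x144F3 → wrap carry → 0x44F4
  0x44F4 + 0x7121 = 0x0B615
  0xB615 + 0x5AA4 = 0x110B9 → wrap carry → 0x10BA
  0x10BA + 0xABDF = 0x0BC99
  0xBC99 + 0xFE8E = 0x1BB27 → wrap carry → 0xBB28
  0xBB28 + 0x12B9 = 0x0CDE1
One's-complement sum = 0xCDE1.
Checksum = ~0xCDE1 & 0xFFFF = 0x321E.

321E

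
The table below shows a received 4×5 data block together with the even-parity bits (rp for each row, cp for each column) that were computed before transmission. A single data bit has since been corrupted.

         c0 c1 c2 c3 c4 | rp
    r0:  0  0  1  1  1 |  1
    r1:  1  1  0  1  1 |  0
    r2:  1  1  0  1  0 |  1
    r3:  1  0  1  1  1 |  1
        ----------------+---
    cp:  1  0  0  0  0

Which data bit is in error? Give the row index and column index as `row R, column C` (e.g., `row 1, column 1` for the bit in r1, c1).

Recompute each row's even parity and compare to rp:
  r0: data parity 1, sent rp 1 → ok
  r1: data parity 0, sent rp 0 → ok
  r2: data parity 1, sent rp 1 → ok
  r3: data parity 0, sent rp 1 → mismatch
Recompute each column's even parity and compare to cp:
  c0: data parity 1, sent cp 1 → ok
  c1: data parity 0, sent cp 0 → ok
  c2: data parity 0, sent cp 0 → ok
  c3: data parity 0, sent cp 0 → ok
  c4: data parity 1, sent cp 0 → mismatch
Exactly one row (r3) and one column (c4) fail → the flipped bit is at their intersection.

row 3, column 4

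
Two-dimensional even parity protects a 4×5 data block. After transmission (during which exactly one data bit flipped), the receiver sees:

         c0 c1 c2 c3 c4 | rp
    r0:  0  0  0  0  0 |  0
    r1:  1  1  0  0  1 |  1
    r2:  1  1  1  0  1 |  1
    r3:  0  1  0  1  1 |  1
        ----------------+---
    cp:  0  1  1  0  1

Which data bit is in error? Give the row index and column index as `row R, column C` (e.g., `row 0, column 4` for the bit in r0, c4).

row 2, column 3

Recompute each row's even parity and compare to rp:
  r0: data parity 0, sent rp 0 → ok
  r1: data parity 1, sent rp 1 → ok
  r2: data parity 0, sent rp 1 → mismatch
  r3: data parity 1, sent rp 1 → ok
Recompute each column's even parity and compare to cp:
  c0: data parity 0, sent cp 0 → ok
  c1: data parity 1, sent cp 1 → ok
  c2: data parity 1, sent cp 1 → ok
  c3: data parity 1, sent cp 0 → mismatch
  c4: data parity 1, sent cp 1 → ok
Exactly one row (r2) and one column (c3) fail → the flipped bit is at their intersection.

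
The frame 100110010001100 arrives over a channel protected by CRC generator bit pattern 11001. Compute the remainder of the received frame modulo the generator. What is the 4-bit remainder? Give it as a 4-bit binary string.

Modulo-2 division of 100110010001100 by 11001:
  pos 0: 10011 XOR 11001 = 01010
  pos 1: 10100 XOR 11001 = 01101
  pos 2: 11010 XOR 11001 = 00011
  pos 5: 11100 XOR 11001 = 00101
  pos 7: 10101 XOR 11001 = 01100
  pos 8: 11001 XOR 11001 = 00000
Remainder = 0000 (zero — the frame passes the CRC check).

0000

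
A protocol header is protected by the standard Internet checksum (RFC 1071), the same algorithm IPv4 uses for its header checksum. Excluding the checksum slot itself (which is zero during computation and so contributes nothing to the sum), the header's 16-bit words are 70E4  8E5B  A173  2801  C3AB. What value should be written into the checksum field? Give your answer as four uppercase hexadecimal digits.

739F

One's-complement addition (fold any carry out of bit 15 back into bit 0):
  0x70E4 + 0x8E5B = 0x0FF3F
  0xFF3F + 0xA173 = 0x1A0B2 → wrap carry → 0xA0B3
  0xA0B3 + 0x2801 = 0x0C8B4
  0xC8B4 + 0xC3AB = 0x18C5F → wrap carry → 0x8C60
One's-complement sum = 0x8C60.
Checksum = ~0x8C60 & 0xFFFF = 0x739F.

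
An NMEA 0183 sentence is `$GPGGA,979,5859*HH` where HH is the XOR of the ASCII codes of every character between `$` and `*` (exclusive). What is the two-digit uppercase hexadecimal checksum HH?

60

XOR the ASCII codes of the payload characters:
  'G' = 0x47 → acc = 0x47
  'P' = 0x50 → acc = 0x17
  'G' = 0x47 → acc = 0x50
  'G' = 0x47 → acc = 0x17
  'A' = 0x41 → acc = 0x56
  ',' = 0x2C → acc = 0x7A
  '9' = 0x39 → acc = 0x43
  '7' = 0x37 → acc = 0x74
  '9' = 0x39 → acc = 0x4D
  ',' = 0x2C → acc = 0x61
  '5' = 0x35 → acc = 0x54
  '8' = 0x38 → acc = 0x6C
  '5' = 0x35 → acc = 0x59
  '9' = 0x39 → acc = 0x60
Checksum = 0x60.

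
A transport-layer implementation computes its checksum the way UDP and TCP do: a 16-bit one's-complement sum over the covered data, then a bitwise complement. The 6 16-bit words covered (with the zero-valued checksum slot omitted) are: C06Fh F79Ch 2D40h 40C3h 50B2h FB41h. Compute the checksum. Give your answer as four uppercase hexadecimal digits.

One's-complement addition (fold any carry out of bit 15 back into bit 0):
  0xC06F + 0xF79C = 0x1B80B → wrap carry → 0xB80C
  0xB80C + 0x2D40 = 0x0E54C
  0xE54C + 0x40C3 = 0x1260F → wrap carry → 0x2610
  0x2610 + 0x50B2 = 0x076C2
  0x76C2 + 0xFB41 = 0x17203 → wrap carry → 0x7204
One's-complement sum = 0x7204.
Checksum = ~0x7204 & 0xFFFF = 0x8DFB.

8DFB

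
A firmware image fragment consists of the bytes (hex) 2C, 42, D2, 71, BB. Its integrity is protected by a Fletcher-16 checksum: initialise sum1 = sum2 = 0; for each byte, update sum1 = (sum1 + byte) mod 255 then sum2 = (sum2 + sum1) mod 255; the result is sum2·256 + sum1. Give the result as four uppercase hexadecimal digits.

Running sums (mod 255):
  after byte 0 (2C): sum1=44, sum2=44
  after byte 1 (42): sum1=110, sum2=154
  after byte 2 (D2): sum1=65, sum2=219
  after byte 3 (71): sum1=178, sum2=142
  after byte 4 (BB): sum1=110, sum2=252
Checksum = sum2·256 + sum1 = 252·256 + 110 = 64622 = 0xFC6E.

FC6E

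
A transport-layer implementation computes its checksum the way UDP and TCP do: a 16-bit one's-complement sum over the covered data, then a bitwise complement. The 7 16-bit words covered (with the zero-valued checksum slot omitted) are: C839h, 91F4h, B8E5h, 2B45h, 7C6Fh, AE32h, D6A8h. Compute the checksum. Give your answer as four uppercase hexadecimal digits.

One's-complement addition (fold any carry out of bit 15 back into bit 0):
  0xC839 + 0x91F4 = 0x15A2D → wrap carry → 0x5A2E
  0x5A2E + 0xB8E5 = 0x11313 → wrap carry → 0x1314
  0x1314 + 0x2B45 = 0x03E59
  0x3E59 + 0x7C6F = 0x0BAC8
  0xBAC8 + 0xAE32 = 0x168FA → wrap carry → 0x68FB
  0x68FB + 0xD6A8 = 0x13FA3 → wrap carry → 0x3FA4
One's-complement sum = 0x3FA4.
Checksum = ~0x3FA4 & 0xFFFF = 0xC05B.

C05B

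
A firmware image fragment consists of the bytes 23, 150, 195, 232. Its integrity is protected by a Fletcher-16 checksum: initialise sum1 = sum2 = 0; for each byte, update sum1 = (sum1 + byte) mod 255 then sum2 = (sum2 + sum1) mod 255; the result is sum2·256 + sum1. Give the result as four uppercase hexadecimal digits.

Running sums (mod 255):
  after byte 0 (23): sum1=23, sum2=23
  after byte 1 (150): sum1=173, sum2=196
  after byte 2 (195): sum1=113, sum2=54
  after byte 3 (232): sum1=90, sum2=144
Checksum = sum2·256 + sum1 = 144·256 + 90 = 36954 = 0x905A.

905A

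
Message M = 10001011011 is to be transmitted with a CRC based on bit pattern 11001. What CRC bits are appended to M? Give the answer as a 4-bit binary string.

Append 4 zeros: 100010110110000. Divide by 11001 (XOR where the leading bit is 1):
  pos 0: 10001 XOR 11001 = 01000
  pos 1: 10000 XOR 11001 = 01001
  pos 2: 10011 XOR 11001 = 01010
  pos 3: 10101 XOR 11001 = 01100
  pos 4: 11000 XOR 11001 = 00001
  pos 8: 11100 XOR 11001 = 00101
  pos 10: 10100 XOR 11001 = 01101
Remainder (last 4 bits) = 1101. This is the CRC / FCS.

1101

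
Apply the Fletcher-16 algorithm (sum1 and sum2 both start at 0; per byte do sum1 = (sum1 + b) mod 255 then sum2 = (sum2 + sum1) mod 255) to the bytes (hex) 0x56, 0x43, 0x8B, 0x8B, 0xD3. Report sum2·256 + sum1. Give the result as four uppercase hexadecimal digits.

Running sums (mod 255):
  after byte 0 (0x56): sum1=86, sum2=86
  after byte 1 (0x43): sum1=153, sum2=239
  after byte 2 (0x8B): sum1=37, sum2=21
  after byte 3 (0x8B): sum1=176, sum2=197
  after byte 4 (0xD3): sum1=132, sum2=74
Checksum = sum2·256 + sum1 = 74·256 + 132 = 19076 = 0x4A84.

4A84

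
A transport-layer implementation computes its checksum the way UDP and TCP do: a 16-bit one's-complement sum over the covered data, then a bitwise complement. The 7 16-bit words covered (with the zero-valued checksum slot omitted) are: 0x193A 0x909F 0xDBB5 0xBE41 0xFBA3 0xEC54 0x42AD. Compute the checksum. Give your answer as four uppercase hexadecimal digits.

One's-complement addition (fold any carry out of bit 15 back into bit 0):
  0x193A + 0x909F = 0x0A9D9
  0xA9D9 + 0xDBB5 = 0x1858E → wrap carry → 0x858F
  0x858F + 0xBE41 = 0x143D0 → wrap carry → 0x43D1
  0x43D1 + 0xFBA3 = 0x13F74 → wrap carry → 0x3F75
  0x3F75 + 0xEC54 = 0x12BC9 → wrap carry → 0x2BCA
  0x2BCA + 0x42AD = 0x06E77
One's-complement sum = 0x6E77.
Checksum = ~0x6E77 & 0xFFFF = 0x9188.

9188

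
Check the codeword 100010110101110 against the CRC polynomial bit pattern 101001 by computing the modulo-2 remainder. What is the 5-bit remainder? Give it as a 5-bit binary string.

Modulo-2 division of 100010110101110 by 101001:
  pos 0: 100010 XOR 101001 = 001011
  pos 2: 101111 XOR 101001 = 000110
  pos 5: 110010 XOR 101001 = 011011
  pos 6: 110111 XOR 101001 = 011110
  pos 7: 111101 XOR 101001 = 010100
  pos 8: 101001 XOR 101001 = 000000
Remainder = 00000 (zero — the frame passes the CRC check).

00000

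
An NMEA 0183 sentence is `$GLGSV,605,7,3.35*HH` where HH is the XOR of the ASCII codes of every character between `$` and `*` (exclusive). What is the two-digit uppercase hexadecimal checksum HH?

XOR the ASCII codes of the payload characters:
  'G' = 0x47 → acc = 0x47
  'L' = 0x4C → acc = 0x0B
  'G' = 0x47 → acc = 0x4C
  'S' = 0x53 → acc = 0x1F
  'V' = 0x56 → acc = 0x49
  ',' = 0x2C → acc = 0x65
  '6' = 0x36 → acc = 0x53
  '0' = 0x30 → acc = 0x63
  '5' = 0x35 → acc = 0x56
  ',' = 0x2C → acc = 0x7A
  '7' = 0x37 → acc = 0x4D
  ',' = 0x2C → acc = 0x61
  '3' = 0x33 → acc = 0x52
  '.' = 0x2E → acc = 0x7C
  '3' = 0x33 → acc = 0x4F
  '5' = 0x35 → acc = 0x7A
Checksum = 0x7A.

7A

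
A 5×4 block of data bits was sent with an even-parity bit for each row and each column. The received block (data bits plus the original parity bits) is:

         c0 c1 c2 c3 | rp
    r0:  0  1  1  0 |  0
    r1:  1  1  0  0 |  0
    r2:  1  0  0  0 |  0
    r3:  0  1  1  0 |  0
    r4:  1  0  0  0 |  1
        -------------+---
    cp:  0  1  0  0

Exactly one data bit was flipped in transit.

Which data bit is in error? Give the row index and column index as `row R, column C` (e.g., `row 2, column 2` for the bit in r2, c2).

Recompute each row's even parity and compare to rp:
  r0: data parity 0, sent rp 0 → ok
  r1: data parity 0, sent rp 0 → ok
  r2: data parity 1, sent rp 0 → mismatch
  r3: data parity 0, sent rp 0 → ok
  r4: data parity 1, sent rp 1 → ok
Recompute each column's even parity and compare to cp:
  c0: data parity 1, sent cp 0 → mismatch
  c1: data parity 1, sent cp 1 → ok
  c2: data parity 0, sent cp 0 → ok
  c3: data parity 0, sent cp 0 → ok
Exactly one row (r2) and one column (c0) fail → the flipped bit is at their intersection.

row 2, column 0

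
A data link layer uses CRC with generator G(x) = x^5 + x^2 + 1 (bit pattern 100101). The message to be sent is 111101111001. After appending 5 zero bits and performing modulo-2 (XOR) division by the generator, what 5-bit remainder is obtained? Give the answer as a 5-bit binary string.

00001

Append 5 zeros: 11110111100100000. Divide by 100101 (XOR where the leading bit is 1):
  pos 0: 111101 XOR 100101 = 011000
  pos 1: 110001 XOR 100101 = 010100
  pos 2: 101001 XOR 100101 = 001100
  pos 4: 110010 XOR 100101 = 010111
  pos 5: 101110 XOR 100101 = 001011
  pos 7: 101110 XOR 100101 = 001011
  pos 9: 101100 XOR 100101 = 001001
  pos 11: 100100 XOR 100101 = 000001
Remainder (last 5 bits) = 00001. This is the CRC / FCS.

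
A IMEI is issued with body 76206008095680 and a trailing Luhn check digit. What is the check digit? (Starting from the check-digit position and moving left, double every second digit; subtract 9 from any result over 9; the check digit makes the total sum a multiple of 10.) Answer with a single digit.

0

Partial digits right→left: 0 8 6 5 9 0 8 0 0 6 0 2 6 7
Double every second digit counting from the check-digit position (so the 1st, 3rd, 5th, ... of the partial from the right).
  doubled (with −9 where >9): 0 3 9 7 0 0 3 → sum 22
  kept as-is: 8 5 0 0 6 2 7 → sum 28
Total = 22 + 28 = 50.
Check digit = (10 − (50 mod 10)) mod 10 = 0.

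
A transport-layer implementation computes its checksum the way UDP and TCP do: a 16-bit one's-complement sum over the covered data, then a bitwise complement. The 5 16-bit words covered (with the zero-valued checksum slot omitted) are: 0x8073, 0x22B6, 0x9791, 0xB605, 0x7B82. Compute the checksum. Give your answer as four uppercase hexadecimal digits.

93BC

One's-complement addition (fold any carry out of bit 15 back into bit 0):
  0x8073 + 0x22B6 = 0x0A329
  0xA329 + 0x9791 = 0x13ABA → wrap carry → 0x3ABB
  0x3ABB + 0xB605 = 0x0F0C0
  0xF0C0 + 0x7B82 = 0x16C42 → wrap carry → 0x6C43
One's-complement sum = 0x6C43.
Checksum = ~0x6C43 & 0xFFFF = 0x93BC.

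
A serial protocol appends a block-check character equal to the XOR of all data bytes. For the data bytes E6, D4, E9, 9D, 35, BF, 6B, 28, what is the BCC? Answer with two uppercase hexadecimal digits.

8F

XOR the bytes together:
  start with 0xE6
  0xE6 ⊕ 0xD4 = 0x32
  0x32 ⊕ 0xE9 = 0xDB
  0xDB ⊕ 0x9D = 0x46
  0x46 ⊕ 0x35 = 0x73
  0x73 ⊕ 0xBF = 0xCC
  0xCC ⊕ 0x6B = 0xA7
  0xA7 ⊕ 0x28 = 0x8F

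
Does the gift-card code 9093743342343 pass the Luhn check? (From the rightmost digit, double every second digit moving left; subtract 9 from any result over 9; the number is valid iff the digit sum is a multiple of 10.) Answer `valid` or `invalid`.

From the right, keep odd positions and double even positions (subtract 9 from any doubled value over 9):
  doubled (positions 2,4,...): 8 4 6 8 6 0 → sum 32
  kept (positions 1,3,...): 3 3 4 3 7 9 9 → sum 38
Total = 70.
70 mod 10 = 0, so the number is valid.

valid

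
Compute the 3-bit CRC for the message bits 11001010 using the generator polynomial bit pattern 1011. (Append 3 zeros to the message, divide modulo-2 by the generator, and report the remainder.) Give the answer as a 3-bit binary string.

100

Append 3 zeros: 11001010000. Divide by 1011 (XOR where the leading bit is 1):
  pos 0: 1100 XOR 1011 = 0111
  pos 1: 1111 XOR 1011 = 0100
  pos 2: 1000 XOR 1011 = 0011
  pos 4: 1110 XOR 1011 = 0101
  pos 5: 1010 XOR 1011 = 0001
Remainder (last 3 bits) = 100. This is the CRC / FCS.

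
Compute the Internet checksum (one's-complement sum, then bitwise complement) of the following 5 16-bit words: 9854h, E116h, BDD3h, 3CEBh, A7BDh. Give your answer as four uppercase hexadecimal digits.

One's-complement addition (fold any carry out of bit 15 back into bit 0):
  0x9854 + 0xE116 = 0x1796A → wrap carry → 0x796B
  0x796B + 0xBDD3 = 0x1373E → wrap carry → 0x373F
  0x373F + 0x3CEB = 0x0742A
  0x742A + 0xA7BD = 0x11BE7 → wrap carry → 0x1BE8
One's-complement sum = 0x1BE8.
Checksum = ~0x1BE8 & 0xFFFF = 0xE417.

E417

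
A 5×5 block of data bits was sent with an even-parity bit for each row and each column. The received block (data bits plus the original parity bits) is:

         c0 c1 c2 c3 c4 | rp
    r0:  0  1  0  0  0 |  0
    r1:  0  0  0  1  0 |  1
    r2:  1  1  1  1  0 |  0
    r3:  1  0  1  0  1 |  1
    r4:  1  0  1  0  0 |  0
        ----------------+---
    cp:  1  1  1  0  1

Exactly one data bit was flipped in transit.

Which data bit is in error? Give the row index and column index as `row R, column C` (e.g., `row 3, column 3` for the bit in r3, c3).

row 0, column 1

Recompute each row's even parity and compare to rp:
  r0: data parity 1, sent rp 0 → mismatch
  r1: data parity 1, sent rp 1 → ok
  r2: data parity 0, sent rp 0 → ok
  r3: data parity 1, sent rp 1 → ok
  r4: data parity 0, sent rp 0 → ok
Recompute each column's even parity and compare to cp:
  c0: data parity 1, sent cp 1 → ok
  c1: data parity 0, sent cp 1 → mismatch
  c2: data parity 1, sent cp 1 → ok
  c3: data parity 0, sent cp 0 → ok
  c4: data parity 1, sent cp 1 → ok
Exactly one row (r0) and one column (c1) fail → the flipped bit is at their intersection.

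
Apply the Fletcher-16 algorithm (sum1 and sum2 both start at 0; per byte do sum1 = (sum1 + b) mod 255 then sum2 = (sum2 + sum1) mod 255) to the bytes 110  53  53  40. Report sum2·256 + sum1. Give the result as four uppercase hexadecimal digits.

Running sums (mod 255):
  after byte 0 (110): sum1=110, sum2=110
  after byte 1 (53): sum1=163, sum2=18
  after byte 2 (53): sum1=216, sum2=234
  after byte 3 (40): sum1=1, sum2=235
Checksum = sum2·256 + sum1 = 235·256 + 1 = 60161 = 0xEB01.

EB01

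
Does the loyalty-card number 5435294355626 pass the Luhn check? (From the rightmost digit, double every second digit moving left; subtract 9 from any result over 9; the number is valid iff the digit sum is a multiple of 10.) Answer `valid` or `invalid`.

From the right, keep odd positions and double even positions (subtract 9 from any doubled value over 9):
  doubled (positions 2,4,...): 4 1 6 9 1 8 → sum 29
  kept (positions 1,3,...): 6 6 5 4 2 3 5 → sum 31
Total = 60.
60 mod 10 = 0, so the number is valid.

valid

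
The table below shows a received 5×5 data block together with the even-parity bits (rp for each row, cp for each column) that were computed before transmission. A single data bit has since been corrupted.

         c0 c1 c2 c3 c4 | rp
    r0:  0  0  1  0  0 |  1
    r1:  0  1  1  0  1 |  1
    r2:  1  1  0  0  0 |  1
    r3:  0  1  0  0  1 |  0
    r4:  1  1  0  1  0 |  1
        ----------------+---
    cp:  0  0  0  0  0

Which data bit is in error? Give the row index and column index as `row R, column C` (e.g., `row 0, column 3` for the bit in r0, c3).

row 2, column 3

Recompute each row's even parity and compare to rp:
  r0: data parity 1, sent rp 1 → ok
  r1: data parity 1, sent rp 1 → ok
  r2: data parity 0, sent rp 1 → mismatch
  r3: data parity 0, sent rp 0 → ok
  r4: data parity 1, sent rp 1 → ok
Recompute each column's even parity and compare to cp:
  c0: data parity 0, sent cp 0 → ok
  c1: data parity 0, sent cp 0 → ok
  c2: data parity 0, sent cp 0 → ok
  c3: data parity 1, sent cp 0 → mismatch
  c4: data parity 0, sent cp 0 → ok
Exactly one row (r2) and one column (c3) fail → the flipped bit is at their intersection.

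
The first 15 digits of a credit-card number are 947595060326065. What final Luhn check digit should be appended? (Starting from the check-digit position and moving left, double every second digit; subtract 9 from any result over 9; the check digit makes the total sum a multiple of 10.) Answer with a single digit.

Partial digits right→left: 5 6 0 6 2 3 0 6 0 5 9 5 7 4 9
Double every second digit counting from the check-digit position (so the 1st, 3rd, 5th, ... of the partial from the right).
  doubled (with −9 where >9): 1 0 4 0 0 9 5 9 → sum 28
  kept as-is: 6 6 3 6 5 5 4 → sum 35
Total = 28 + 35 = 63.
Check digit = (10 − (63 mod 10)) mod 10 = 7.

7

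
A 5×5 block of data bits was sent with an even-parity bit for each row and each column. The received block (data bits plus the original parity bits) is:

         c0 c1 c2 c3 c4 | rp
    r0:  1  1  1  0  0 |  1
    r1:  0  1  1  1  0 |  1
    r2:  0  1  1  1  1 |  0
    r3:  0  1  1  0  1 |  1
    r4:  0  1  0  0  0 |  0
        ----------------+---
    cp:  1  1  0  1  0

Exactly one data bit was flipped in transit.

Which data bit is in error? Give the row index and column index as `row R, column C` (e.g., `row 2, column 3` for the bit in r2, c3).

Recompute each row's even parity and compare to rp:
  r0: data parity 1, sent rp 1 → ok
  r1: data parity 1, sent rp 1 → ok
  r2: data parity 0, sent rp 0 → ok
  r3: data parity 1, sent rp 1 → ok
  r4: data parity 1, sent rp 0 → mismatch
Recompute each column's even parity and compare to cp:
  c0: data parity 1, sent cp 1 → ok
  c1: data parity 1, sent cp 1 → ok
  c2: data parity 0, sent cp 0 → ok
  c3: data parity 0, sent cp 1 → mismatch
  c4: data parity 0, sent cp 0 → ok
Exactly one row (r4) and one column (c3) fail → the flipped bit is at their intersection.

row 4, column 3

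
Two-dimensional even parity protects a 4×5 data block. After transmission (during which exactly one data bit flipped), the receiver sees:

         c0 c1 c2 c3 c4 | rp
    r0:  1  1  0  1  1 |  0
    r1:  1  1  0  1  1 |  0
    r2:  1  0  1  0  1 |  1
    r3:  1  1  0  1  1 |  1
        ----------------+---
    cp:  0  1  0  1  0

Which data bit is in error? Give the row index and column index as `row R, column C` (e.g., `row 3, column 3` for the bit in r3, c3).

Recompute each row's even parity and compare to rp:
  r0: data parity 0, sent rp 0 → ok
  r1: data parity 0, sent rp 0 → ok
  r2: data parity 1, sent rp 1 → ok
  r3: data parity 0, sent rp 1 → mismatch
Recompute each column's even parity and compare to cp:
  c0: data parity 0, sent cp 0 → ok
  c1: data parity 1, sent cp 1 → ok
  c2: data parity 1, sent cp 0 → mismatch
  c3: data parity 1, sent cp 1 → ok
  c4: data parity 0, sent cp 0 → ok
Exactly one row (r3) and one column (c2) fail → the flipped bit is at their intersection.

row 3, column 2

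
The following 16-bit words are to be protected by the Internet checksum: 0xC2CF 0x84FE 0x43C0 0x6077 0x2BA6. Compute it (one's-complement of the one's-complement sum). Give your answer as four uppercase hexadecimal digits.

One's-complement addition (fold any carry out of bit 15 back into bit 0):
  0xC2CF + 0x84FE = 0x147CD → wrap carry → 0x47CE
  0x47CE + 0x43C0 = 0x08B8E
  0x8B8E + 0x6077 = 0x0EC05
  0xEC05 + 0x2BA6 = 0x117AB → wrap carry → 0x17AC
One's-complement sum = 0x17AC.
Checksum = ~0x17AC & 0xFFFF = 0xE853.

E853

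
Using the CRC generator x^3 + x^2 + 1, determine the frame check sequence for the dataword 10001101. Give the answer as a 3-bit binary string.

101

Append 3 zeros: 10001101000. Divide by 1101 (XOR where the leading bit is 1):
  pos 0: 1000 XOR 1101 = 0101
  pos 1: 1011 XOR 1101 = 0110
  pos 2: 1101 XOR 1101 = 0000
  pos 7: 1000 XOR 1101 = 0101
Remainder (last 3 bits) = 101. This is the CRC / FCS.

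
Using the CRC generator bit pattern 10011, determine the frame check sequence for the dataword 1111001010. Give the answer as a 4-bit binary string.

0110

Append 4 zeros: 11110010100000. Divide by 10011 (XOR where the leading bit is 1):
  pos 0: 11110 XOR 10011 = 01101
  pos 1: 11010 XOR 10011 = 01001
  pos 2: 10011 XOR 10011 = 00000
  pos 8: 10000 XOR 10011 = 00011
Remainder (last 4 bits) = 0110. This is the CRC / FCS.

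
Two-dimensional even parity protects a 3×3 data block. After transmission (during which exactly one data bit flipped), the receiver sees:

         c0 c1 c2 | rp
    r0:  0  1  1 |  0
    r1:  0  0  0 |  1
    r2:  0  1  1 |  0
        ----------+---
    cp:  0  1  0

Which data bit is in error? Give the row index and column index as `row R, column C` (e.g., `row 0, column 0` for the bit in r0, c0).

Recompute each row's even parity and compare to rp:
  r0: data parity 0, sent rp 0 → ok
  r1: data parity 0, sent rp 1 → mismatch
  r2: data parity 0, sent rp 0 → ok
Recompute each column's even parity and compare to cp:
  c0: data parity 0, sent cp 0 → ok
  c1: data parity 0, sent cp 1 → mismatch
  c2: data parity 0, sent cp 0 → ok
Exactly one row (r1) and one column (c1) fail → the flipped bit is at their intersection.

row 1, column 1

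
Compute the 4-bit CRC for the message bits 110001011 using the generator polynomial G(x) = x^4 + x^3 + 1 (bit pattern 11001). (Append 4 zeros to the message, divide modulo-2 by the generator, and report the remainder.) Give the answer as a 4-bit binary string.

Append 4 zeros: 1100010110000. Divide by 11001 (XOR where the leading bit is 1):
  pos 0: 11000 XOR 11001 = 00001
  pos 4: 11011 XOR 11001 = 00010
  pos 7: 10000 XOR 11001 = 01001
  pos 8: 10010 XOR 11001 = 01011
Remainder (last 4 bits) = 1011. This is the CRC / FCS.

1011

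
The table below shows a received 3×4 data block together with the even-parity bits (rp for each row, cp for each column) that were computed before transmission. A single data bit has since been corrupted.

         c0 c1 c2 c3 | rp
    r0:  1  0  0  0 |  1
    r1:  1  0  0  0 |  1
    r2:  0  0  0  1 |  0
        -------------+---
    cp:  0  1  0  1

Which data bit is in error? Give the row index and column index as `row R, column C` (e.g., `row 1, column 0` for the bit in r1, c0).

Recompute each row's even parity and compare to rp:
  r0: data parity 1, sent rp 1 → ok
  r1: data parity 1, sent rp 1 → ok
  r2: data parity 1, sent rp 0 → mismatch
Recompute each column's even parity and compare to cp:
  c0: data parity 0, sent cp 0 → ok
  c1: data parity 0, sent cp 1 → mismatch
  c2: data parity 0, sent cp 0 → ok
  c3: data parity 1, sent cp 1 → ok
Exactly one row (r2) and one column (c1) fail → the flipped bit is at their intersection.

row 2, column 1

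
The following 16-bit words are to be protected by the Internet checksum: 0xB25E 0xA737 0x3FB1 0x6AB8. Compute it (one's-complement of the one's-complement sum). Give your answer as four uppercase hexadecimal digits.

One's-complement addition (fold any carry out of bit 15 back into bit 0):
  0xB25E + 0xA737 = 0x15995 → wrap carry → 0x5996
  0x5996 + 0x3FB1 = 0x09947
  0x9947 + 0x6AB8 = 0x103FF → wrap carry → 0x0400
One's-complement sum = 0x0400.
Checksum = ~0x0400 & 0xFFFF = 0xFBFF.

FBFF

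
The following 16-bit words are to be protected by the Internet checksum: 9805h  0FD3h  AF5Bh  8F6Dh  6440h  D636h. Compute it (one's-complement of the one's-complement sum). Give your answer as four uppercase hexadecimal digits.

One's-complement addition (fold any carry out of bit 15 back into bit 0):
  0x9805 + 0x0FD3 = 0x0A7D8
  0xA7D8 + 0xAF5B = 0x15733 → wrap carry → 0x5734
  0x5734 + 0x8F6D = 0x0E6A1
  0xE6A1 + 0x6440 = 0x14AE1 → wrap carry → 0x4AE2
  0x4AE2 + 0xD636 = 0x12118 → wrap carry → 0x2119
One's-complement sum = 0x2119.
Checksum = ~0x2119 & 0xFFFF = 0xDEE6.

DEE6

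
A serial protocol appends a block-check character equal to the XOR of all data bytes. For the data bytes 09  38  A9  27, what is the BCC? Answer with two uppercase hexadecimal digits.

XOR the bytes together:
  start with 0x09
  0x09 ⊕ 0x38 = 0x31
  0x31 ⊕ 0xA9 = 0x98
  0x98 ⊕ 0x27 = 0xBF

BF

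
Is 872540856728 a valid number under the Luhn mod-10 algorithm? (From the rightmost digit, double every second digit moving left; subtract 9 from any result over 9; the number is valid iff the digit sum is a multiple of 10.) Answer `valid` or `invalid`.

invalid

From the right, keep odd positions and double even positions (subtract 9 from any doubled value over 9):
  doubled (positions 2,4,...): 4 3 7 8 4 7 → sum 33
  kept (positions 1,3,...): 8 7 5 0 5 7 → sum 32
Total = 65.
65 mod 10 = 5, so the number is invalid.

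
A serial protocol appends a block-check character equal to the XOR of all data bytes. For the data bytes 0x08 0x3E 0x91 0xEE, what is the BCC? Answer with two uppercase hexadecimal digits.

XOR the bytes together:
  start with 0x08
  0x08 ⊕ 0x3E = 0x36
  0x36 ⊕ 0x91 = 0xA7
  0xA7 ⊕ 0xEE = 0x49

49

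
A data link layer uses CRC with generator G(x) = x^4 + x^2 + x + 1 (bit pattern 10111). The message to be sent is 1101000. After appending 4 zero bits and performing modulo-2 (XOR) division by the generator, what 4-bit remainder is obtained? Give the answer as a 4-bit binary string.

1101

Append 4 zeros: 11010000000. Divide by 10111 (XOR where the leading bit is 1):
  pos 0: 11010 XOR 10111 = 01101
  pos 1: 11010 XOR 10111 = 01101
  pos 2: 11010 XOR 10111 = 01101
  pos 3: 11010 XOR 10111 = 01101
  pos 4: 11010 XOR 10111 = 01101
  pos 5: 11010 XOR 10111 = 01101
  pos 6: 11010 XOR 10111 = 01101
Remainder (last 4 bits) = 1101. This is the CRC / FCS.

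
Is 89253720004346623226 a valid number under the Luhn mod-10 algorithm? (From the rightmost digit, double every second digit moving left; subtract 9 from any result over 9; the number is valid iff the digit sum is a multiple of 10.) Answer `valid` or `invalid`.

From the right, keep odd positions and double even positions (subtract 9 from any doubled value over 9):
  doubled (positions 2,4,...): 4 6 3 8 8 0 4 6 4 7 → sum 50
  kept (positions 1,3,...): 6 2 2 6 3 0 0 7 5 9 → sum 40
Total = 90.
90 mod 10 = 0, so the number is valid.

valid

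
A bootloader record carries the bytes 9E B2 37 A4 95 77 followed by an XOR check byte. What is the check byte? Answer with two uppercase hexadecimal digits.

XOR the bytes together:
  start with 0x9E
  0x9E ⊕ 0xB2 = 0x2C
  0x2C ⊕ 0x37 = 0x1B
  0x1B ⊕ 0xA4 = 0xBF
  0xBF ⊕ 0x95 = 0x2A
  0x2A ⊕ 0x77 = 0x5D

5D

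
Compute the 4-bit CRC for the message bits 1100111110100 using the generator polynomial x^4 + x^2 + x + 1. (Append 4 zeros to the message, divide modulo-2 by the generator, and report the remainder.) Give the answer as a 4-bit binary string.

1010

Append 4 zeros: 11001111101000000. Divide by 10111 (XOR where the leading bit is 1):
  pos 0: 11001 XOR 10111 = 01110
  pos 1: 11101 XOR 10111 = 01010
  pos 2: 10101 XOR 10111 = 00010
  pos 5: 10110 XOR 10111 = 00001
  pos 9: 11000 XOR 10111 = 01111
  pos 10: 11110 XOR 10111 = 01001
  pos 11: 10010 XOR 10111 = 00101
Remainder (last 4 bits) = 1010. This is the CRC / FCS.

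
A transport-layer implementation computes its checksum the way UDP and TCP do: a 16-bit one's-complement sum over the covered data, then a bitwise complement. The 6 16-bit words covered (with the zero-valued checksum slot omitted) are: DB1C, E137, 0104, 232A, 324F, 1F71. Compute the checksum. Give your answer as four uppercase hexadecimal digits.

CDBC

One's-complement addition (fold any carry out of bit 15 back into bit 0):
  0xDB1C + 0xE137 = 0x1BC53 → wrap carry → 0xBC54
  0xBC54 + 0x0104 = 0x0BD58
  0xBD58 + 0x232A = 0x0E082
  0xE082 + 0x324F = 0x112D1 → wrap carry → 0x12D2
  0x12D2 + 0x1F71 = 0x03243
One's-complement sum = 0x3243.
Checksum = ~0x3243 & 0xFFFF = 0xCDBC.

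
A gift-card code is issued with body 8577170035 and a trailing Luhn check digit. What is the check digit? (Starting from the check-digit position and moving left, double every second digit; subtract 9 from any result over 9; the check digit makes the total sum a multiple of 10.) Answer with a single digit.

9

Partial digits right→left: 5 3 0 0 7 1 7 7 5 8
Double every second digit counting from the check-digit position (so the 1st, 3rd, 5th, ... of the partial from the right).
  doubled (with −9 where >9): 1 0 5 5 1 → sum 12
  kept as-is: 3 0 1 7 8 → sum 19
Total = 12 + 19 = 31.
Check digit = (10 − (31 mod 10)) mod 10 = 9.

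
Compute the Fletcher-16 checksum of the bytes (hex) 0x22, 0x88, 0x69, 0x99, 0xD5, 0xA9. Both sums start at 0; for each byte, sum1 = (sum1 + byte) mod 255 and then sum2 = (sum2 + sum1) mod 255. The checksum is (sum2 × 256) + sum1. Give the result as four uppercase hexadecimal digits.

3F2D

Running sums (mod 255):
  after byte 0 (0x22): sum1=34, sum2=34
  after byte 1 (0x88): sum1=170, sum2=204
  after byte 2 (0x69): sum1=20, sum2=224
  after byte 3 (0x99): sum1=173, sum2=142
  after byte 4 (0xD5): sum1=131, sum2=18
  after byte 5 (0xA9): sum1=45, sum2=63
Checksum = sum2·256 + sum1 = 63·256 + 45 = 16173 = 0x3F2D.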